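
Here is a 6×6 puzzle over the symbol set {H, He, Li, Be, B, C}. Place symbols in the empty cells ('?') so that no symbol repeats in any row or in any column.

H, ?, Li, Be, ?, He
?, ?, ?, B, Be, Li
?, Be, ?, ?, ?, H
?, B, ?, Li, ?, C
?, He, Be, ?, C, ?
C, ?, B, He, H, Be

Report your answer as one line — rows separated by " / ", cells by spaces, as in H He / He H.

(r1,c2): row 1 has {H,He,Li,Be}; column 2 has {He,Be,B}, so it must be C.
(r1,c5): row 1 has {H,He,Li,Be,C}; column 5 has {H,Be,C}, so it must be B.
(r2,c1): row 2 has {Li,Be,B}; column 1 has {H,C}, so it must be He.
(r2,c2): row 2 has {He,Li,Be,B}; column 2 has {He,Be,B,C}, so it must be H.
(r2,c3): row 2 has {H,He,Li,Be,B}; column 3 has {Li,Be,B}, so it must be C.
(r3,c3): row 3 has {H,Be}; column 3 has {Li,Be,B,C}, so it must be He.
(r3,c4): row 3 has {H,He,Be}; column 4 has {He,Li,Be,B}, so it must be C.
(r3,c5): row 3 has {H,He,Be,C}; column 5 has {H,Be,B,C}, so it must be Li.
(r4,c1): row 4 has {Li,B,C}; column 1 has {H,He,C}, so it must be Be.
(r4,c3): row 4 has {Li,Be,B,C}; column 3 has {He,Li,Be,B,C}, so it must be H.
(r4,c5): row 4 has {H,Li,Be,B,C}; column 5 has {H,Li,Be,B,C}, so it must be He.
(r5,c4): row 5 has {He,Be,C}; column 4 has {He,Li,Be,B,C}, so it must be H.
(r5,c6): row 5 has {H,He,Be,C}; column 6 has {H,He,Li,Be,C}, so it must be B.
(r6,c2): row 6 has {H,He,Be,B,C}; column 2 has {H,He,Be,B,C}, so it must be Li.
(r3,c1): row 3 has {H,He,Li,Be,C}; column 1 has {H,He,Be,C}, so it must be B.
(r5,c1): row 5 has {H,He,Be,B,C}; column 1 has {H,He,Be,B,C}, so it must be Li.

H C Li Be B He / He H C B Be Li / B Be He C Li H / Be B H Li He C / Li He Be H C B / C Li B He H Be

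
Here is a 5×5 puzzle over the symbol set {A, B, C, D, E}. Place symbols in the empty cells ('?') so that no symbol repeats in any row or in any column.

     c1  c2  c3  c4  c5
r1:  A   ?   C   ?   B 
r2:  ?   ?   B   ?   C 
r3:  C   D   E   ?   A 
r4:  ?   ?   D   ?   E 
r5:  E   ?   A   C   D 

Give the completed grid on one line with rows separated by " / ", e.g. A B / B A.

A E C D B / D A B E C / C D E B A / B C D A E / E B A C D

(r1,c2): row 1 has {A,B,C}; column 2 has {D}, so it must be E.
(r1,c4): row 1 has {A,B,C,E}; column 4 has {C}, so it must be D.
(r2,c1): row 2 has {B,C}; column 1 has {A,C,E}, so it must be D.
(r2,c2): row 2 has {B,C,D}; column 2 has {D,E}, so it must be A.
(r2,c4): row 2 has {A,B,C,D}; column 4 has {C,D}, so it must be E.
(r3,c4): row 3 has {A,C,D,E}; column 4 has {C,D,E}, so it must be B.
(r4,c1): row 4 has {D,E}; column 1 has {A,C,D,E}, so it must be B.
(r4,c2): row 4 has {B,D,E}; column 2 has {A,D,E}, so it must be C.
(r4,c4): row 4 has {B,C,D,E}; column 4 has {B,C,D,E}, so it must be A.
(r5,c2): row 5 has {A,C,D,E}; column 2 has {A,C,D,E}, so it must be B.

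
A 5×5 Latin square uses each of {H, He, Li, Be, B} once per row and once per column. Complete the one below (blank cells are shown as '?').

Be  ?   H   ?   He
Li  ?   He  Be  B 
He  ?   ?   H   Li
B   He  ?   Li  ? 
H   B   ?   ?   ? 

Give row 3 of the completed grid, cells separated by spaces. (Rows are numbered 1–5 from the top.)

He Be B H Li

row 1 has {H,He,Be}; column 2 has {He,B} — only Li is left for (r1,c2).
row 1 has {H,He,Li,Be}; column 4 has {H,Li,Be} — only B is left for (r1,c4).
row 2 has {He,Li,Be,B}; column 2 has {He,Li,B} — only H is left for (r2,c2).
row 3 has {H,He,Li}; column 2 has {H,He,Li,B} — only Be is left for (r3,c2).
row 3 has {H,He,Li,Be}; column 3 has {H,He} — only B is left for (r3,c3).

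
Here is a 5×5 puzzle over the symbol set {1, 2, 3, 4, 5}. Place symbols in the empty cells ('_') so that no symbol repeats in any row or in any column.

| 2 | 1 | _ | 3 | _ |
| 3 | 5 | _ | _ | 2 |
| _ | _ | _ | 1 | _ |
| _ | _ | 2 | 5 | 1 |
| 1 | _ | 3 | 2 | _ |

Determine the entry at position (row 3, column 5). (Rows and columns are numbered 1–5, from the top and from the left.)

(r2,c4) = 4
(r4,c1) = 4
(r4,c2) = 3
(r5,c2) = 4
(r5,c5) = 5
(r1,c5) = 4
(r2,c3) = 1
(r3,c1) = 5
(r3,c2) = 2
(r3,c3) = 4
(r3,c5) = 3

3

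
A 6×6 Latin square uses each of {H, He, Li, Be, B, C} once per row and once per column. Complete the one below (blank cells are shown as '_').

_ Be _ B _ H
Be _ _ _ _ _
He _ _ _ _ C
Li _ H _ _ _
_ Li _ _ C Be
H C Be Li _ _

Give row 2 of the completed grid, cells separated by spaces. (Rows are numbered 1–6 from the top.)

Be B C He H Li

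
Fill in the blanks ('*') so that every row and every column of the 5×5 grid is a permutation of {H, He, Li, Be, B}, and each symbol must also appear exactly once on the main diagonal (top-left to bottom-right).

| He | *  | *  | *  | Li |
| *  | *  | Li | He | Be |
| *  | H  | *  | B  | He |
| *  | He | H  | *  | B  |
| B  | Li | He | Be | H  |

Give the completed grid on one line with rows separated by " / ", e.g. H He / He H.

He Be B H Li / H B Li He Be / Li H Be B He / Be He H Li B / B Li He Be H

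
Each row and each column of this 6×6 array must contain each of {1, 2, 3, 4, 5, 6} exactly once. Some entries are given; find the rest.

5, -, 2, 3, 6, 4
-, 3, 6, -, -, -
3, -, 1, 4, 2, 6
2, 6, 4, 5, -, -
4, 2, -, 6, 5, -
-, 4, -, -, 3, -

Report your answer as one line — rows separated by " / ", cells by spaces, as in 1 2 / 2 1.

At row 1, column 2: row 1 has {2,3,4,5,6}; column 2 has {2,3,4,6}; that leaves 1.
At row 2, column 1: row 2 has {3,6}; column 1 has {2,3,4,5}; that leaves 1.
At row 2, column 4: row 2 has {1,3,6}; column 4 has {3,4,5,6}; that leaves 2.
At row 2, column 5: row 2 has {1,2,3,6}; column 5 has {2,3,5,6}; that leaves 4.
At row 2, column 6: row 2 has {1,2,3,4,6}; column 6 has {4,6}; that leaves 5.
At row 3, column 2: row 3 has {1,2,3,4,6}; column 2 has {1,2,3,4,6}; that leaves 5.
At row 4, column 5: row 4 has {2,4,5,6}; column 5 has {2,3,4,5,6}; that leaves 1.
At row 4, column 6: row 4 has {1,2,4,5,6}; column 6 has {4,5,6}; that leaves 3.
At row 5, column 3: row 5 has {2,4,5,6}; column 3 has {1,2,4,6}; that leaves 3.
At row 5, column 6: row 5 has {2,3,4,5,6}; column 6 has {3,4,5,6}; that leaves 1.
At row 6, column 1: row 6 has {3,4}; column 1 has {1,2,3,4,5}; that leaves 6.
At row 6, column 3: row 6 has {3,4,6}; column 3 has {1,2,3,4,6}; that leaves 5.
At row 6, column 4: row 6 has {3,4,5,6}; column 4 has {2,3,4,5,6}; that leaves 1.
At row 6, column 6: row 6 has {1,3,4,5,6}; column 6 has {1,3,4,5,6}; that leaves 2.

5 1 2 3 6 4 / 1 3 6 2 4 5 / 3 5 1 4 2 6 / 2 6 4 5 1 3 / 4 2 3 6 5 1 / 6 4 5 1 3 2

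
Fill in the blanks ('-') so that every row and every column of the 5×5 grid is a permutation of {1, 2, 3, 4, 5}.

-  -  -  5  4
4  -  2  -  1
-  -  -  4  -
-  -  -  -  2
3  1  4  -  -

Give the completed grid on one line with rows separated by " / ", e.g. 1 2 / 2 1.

2 3 1 5 4 / 4 5 2 3 1 / 1 2 5 4 3 / 5 4 3 1 2 / 3 1 4 2 5

(r2,c4) = 3
(r4,c4) = 1
(r5,c4) = 2
(r5,c5) = 5
(r2,c2) = 5
(r3,c5) = 3
(r4,c1) = 5
(r4,c3) = 3
(r1,c3) = 1
(r3,c2) = 2
(r3,c3) = 5
(r4,c2) = 4
(r1,c1) = 2
(r1,c2) = 3
(r3,c1) = 1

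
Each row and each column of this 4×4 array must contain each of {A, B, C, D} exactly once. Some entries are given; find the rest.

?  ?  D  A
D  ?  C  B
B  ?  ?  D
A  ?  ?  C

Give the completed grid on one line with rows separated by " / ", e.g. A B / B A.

C B D A / D A C B / B C A D / A D B C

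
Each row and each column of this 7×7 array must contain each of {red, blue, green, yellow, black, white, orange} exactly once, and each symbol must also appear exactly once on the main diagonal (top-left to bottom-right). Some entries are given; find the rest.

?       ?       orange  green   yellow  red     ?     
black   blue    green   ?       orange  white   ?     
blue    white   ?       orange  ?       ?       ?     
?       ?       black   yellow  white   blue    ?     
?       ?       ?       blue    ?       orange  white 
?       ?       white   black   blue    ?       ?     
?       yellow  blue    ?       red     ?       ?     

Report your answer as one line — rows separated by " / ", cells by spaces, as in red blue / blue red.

Cell (r1,c1): row 1 has {red,green,yellow,orange}; column 1 has {blue,black}; the diagonal has {blue,yellow} → white.
Cell (r1,c2): row 1 has {red,green,yellow,white,orange}; column 2 has {blue,yellow,white} → black.
Cell (r1,c7): row 1 has {red,green,yellow,black,white,orange}; column 7 has {white} → blue.
Cell (r2,c4): row 2 has {blue,green,black,white,orange}; column 4 has {blue,green,yellow,black,orange} → red.
Cell (r2,c7): row 2 has {red,blue,green,black,white,orange}; column 7 has {blue,white} → yellow.
Cell (r3,c3): row 3 has {blue,white,orange}; column 3 has {blue,green,black,white,orange}; the diagonal has {blue,yellow,white} → red.
Cell (r5,c3): row 5 has {blue,white,orange}; column 3 has {red,blue,green,black,white,orange} → yellow.
Cell (r6,c6): row 6 has {blue,black,white}; column 6 has {red,blue,white,orange}; the diagonal has {red,blue,yellow,white} → green.
Cell (r7,c4): row 7 has {red,blue,yellow}; column 4 has {red,blue,green,yellow,black,orange} → white.
Cell (r7,c6): row 7 has {red,blue,yellow,white}; column 6 has {red,blue,green,white,orange} → black.
Cell (r7,c7): row 7 has {red,blue,yellow,black,white}; column 7 has {blue,yellow,white}; the diagonal has {red,blue,green,yellow,white} → orange.
Cell (r3,c6): row 3 has {red,blue,white,orange}; column 6 has {red,blue,green,black,white,orange} → yellow.
Cell (r5,c5): row 5 has {blue,yellow,white,orange}; column 5 has {red,blue,yellow,white,orange}; the diagonal has {red,blue,green,yellow,white,orange} → black.
Cell (r6,c7): row 6 has {blue,green,black,white}; column 7 has {blue,yellow,white,orange} → red.
Cell (r7,c1): row 7 has {red,blue,yellow,black,white,orange}; column 1 has {blue,black,white} → green.
Cell (r3,c5): row 3 has {red,blue,yellow,white,orange}; column 5 has {red,blue,yellow,black,white,orange} → green.
Cell (r3,c7): row 3 has {red,blue,green,yellow,white,orange}; column 7 has {red,blue,yellow,white,orange} → black.
Cell (r4,c7): row 4 has {blue,yellow,black,white}; column 7 has {red,blue,yellow,black,white,orange} → green.
Cell (r5,c1): row 5 has {blue,yellow,black,white,orange}; column 1 has {blue,green,black,white} → red.
Cell (r5,c2): row 5 has {red,blue,yellow,black,white,orange}; column 2 has {blue,yellow,black,white} → green.
Cell (r6,c2): row 6 has {red,blue,green,black,white}; column 2 has {blue,green,yellow,black,white} → orange.
Cell (r4,c1): row 4 has {blue,green,yellow,black,white}; column 1 has {red,blue,green,black,white} → orange.
Cell (r4,c2): row 4 has {blue,green,yellow,black,white,orange}; column 2 has {blue,green,yellow,black,white,orange} → red.
Cell (r6,c1): row 6 has {red,blue,green,black,white,orange}; column 1 has {red,blue,green,black,white,orange} → yellow.

white black orange green yellow red blue / black blue green red orange white yellow / blue white red orange green yellow black / orange red black yellow white blue green / red green yellow blue black orange white / yellow orange white black blue green red / green yellow blue white red black orange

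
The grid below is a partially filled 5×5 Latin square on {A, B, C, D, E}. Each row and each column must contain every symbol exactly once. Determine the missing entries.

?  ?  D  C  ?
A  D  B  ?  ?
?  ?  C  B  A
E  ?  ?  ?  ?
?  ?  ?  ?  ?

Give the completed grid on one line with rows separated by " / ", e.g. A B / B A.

B A D C E / A D B E C / D E C B A / E C A D B / C B E A D

row 1 has {C,D}; column 1 has {A,E} — only B is left for (r1,c1).
row 1 has {B,C,D}; column 5 has {A} — only E is left for (r1,c5).
row 2 has {A,B,D}; column 4 has {B,C} — only E is left for (r2,c4).
row 2 has {A,B,D,E}; column 5 has {A,E} — only C is left for (r2,c5).
row 3 has {A,B,C}; column 1 has {A,B,E} — only D is left for (r3,c1).
row 3 has {A,B,C,D}; column 2 has {D} — only E is left for (r3,c2).
row 4 has {E}; column 3 has {B,C,D} — only A is left for (r4,c3).
row 4 has {A,E}; column 4 has {B,C,E} — only D is left for (r4,c4).
row 4 has {A,D,E}; column 5 has {A,C,E} — only B is left for (r4,c5).
row 5 is empty so far; column 1 has {A,B,D,E} — only C is left for (r5,c1).
row 5 has {C}; column 3 has {A,B,C,D} — only E is left for (r5,c3).
row 5 has {C,E}; column 4 has {B,C,D,E} — only A is left for (r5,c4).
row 5 has {A,C,E}; column 5 has {A,B,C,E} — only D is left for (r5,c5).
row 1 has {B,C,D,E}; column 2 has {D,E} — only A is left for (r1,c2).
row 4 has {A,B,D,E}; column 2 has {A,D,E} — only C is left for (r4,c2).
row 5 has {A,C,D,E}; column 2 has {A,C,D,E} — only B is left for (r5,c2).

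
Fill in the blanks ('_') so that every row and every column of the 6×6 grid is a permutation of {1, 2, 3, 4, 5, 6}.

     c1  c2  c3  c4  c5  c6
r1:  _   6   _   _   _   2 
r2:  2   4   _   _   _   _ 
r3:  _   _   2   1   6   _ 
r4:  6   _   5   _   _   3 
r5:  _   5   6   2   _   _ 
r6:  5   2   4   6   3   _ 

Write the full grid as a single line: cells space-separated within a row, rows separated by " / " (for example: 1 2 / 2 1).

At row 3, column 2: row 3 has {1,2,6}; column 2 has {2,4,5,6}; that leaves 3.
At row 4, column 2: row 4 has {3,5,6}; column 2 has {2,3,4,5,6}; that leaves 1.
At row 4, column 4: row 4 has {1,3,5,6}; column 4 has {1,2,6}; that leaves 4.
At row 4, column 5: row 4 has {1,3,4,5,6}; column 5 has {3,6}; that leaves 2.
At row 6, column 6: row 6 has {2,3,4,5,6}; column 6 has {2,3}; that leaves 1.
At row 3, column 1: row 3 has {1,2,3,6}; column 1 has {2,5,6}; that leaves 4.
At row 3, column 6: row 3 has {1,2,3,4,6}; column 6 has {1,2,3}; that leaves 5.
At row 5, column 6: row 5 has {2,5,6}; column 6 has {1,2,3,5}; that leaves 4.
At row 2, column 6: row 2 has {2,4}; column 6 has {1,2,3,4,5}; that leaves 6.
At row 5, column 5: row 5 has {2,4,5,6}; column 5 has {2,3,6}; that leaves 1.
At row 2, column 5: row 2 has {2,4,6}; column 5 has {1,2,3,6}; that leaves 5.
At row 5, column 1: row 5 has {1,2,4,5,6}; column 1 has {2,4,5,6}; that leaves 3.
At row 1, column 1: row 1 has {2,6}; column 1 has {2,3,4,5,6}; that leaves 1.
At row 1, column 3: row 1 has {1,2,6}; column 3 has {2,4,5,6}; that leaves 3.
At row 1, column 4: row 1 has {1,2,3,6}; column 4 has {1,2,4,6}; that leaves 5.
At row 1, column 5: row 1 has {1,2,3,5,6}; column 5 has {1,2,3,5,6}; that leaves 4.
At row 2, column 3: row 2 has {2,4,5,6}; column 3 has {2,3,4,5,6}; that leaves 1.
At row 2, column 4: row 2 has {1,2,4,5,6}; column 4 has {1,2,4,5,6}; that leaves 3.

1 6 3 5 4 2 / 2 4 1 3 5 6 / 4 3 2 1 6 5 / 6 1 5 4 2 3 / 3 5 6 2 1 4 / 5 2 4 6 3 1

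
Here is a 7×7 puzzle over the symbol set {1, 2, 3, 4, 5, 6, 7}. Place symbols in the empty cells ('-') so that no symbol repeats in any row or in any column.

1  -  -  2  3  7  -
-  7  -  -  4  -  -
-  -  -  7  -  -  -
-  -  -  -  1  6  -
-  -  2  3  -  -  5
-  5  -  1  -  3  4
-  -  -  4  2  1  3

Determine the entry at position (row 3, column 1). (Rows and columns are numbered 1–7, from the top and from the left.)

6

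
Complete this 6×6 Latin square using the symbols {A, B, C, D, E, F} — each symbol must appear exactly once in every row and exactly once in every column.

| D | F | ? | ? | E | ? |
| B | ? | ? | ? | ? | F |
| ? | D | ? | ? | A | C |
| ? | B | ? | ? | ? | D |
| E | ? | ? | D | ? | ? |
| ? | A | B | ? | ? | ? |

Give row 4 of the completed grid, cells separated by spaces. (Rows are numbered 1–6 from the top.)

row 3 has {A,C,D}; column 1 has {B,D,E} — only F is left for (r3,c1).
row 3 has {A,C,D,F}; column 3 has {B} — only E is left for (r3,c3).
row 3 has {A,C,D,E,F}; column 4 has {D} — only B is left for (r3,c4).
row 5 has {D,E}; column 2 has {A,B,D,F} — only C is left for (r5,c2).
row 6 has {A,B}; column 1 has {B,D,E,F} — only C is left for (r6,c1).
row 6 has {A,B,C}; column 6 has {C,D,F} — only E is left for (r6,c6).
row 2 has {B,F}; column 2 has {A,B,C,D,F} — only E is left for (r2,c2).
row 4 has {B,D}; column 1 has {B,C,D,E,F} — only A is left for (r4,c1).
row 6 has {A,B,C,E}; column 4 has {B,D} — only F is left for (r6,c4).
row 6 has {A,B,C,E,F}; column 5 has {A,E} — only D is left for (r6,c5).
row 2 has {B,E,F}; column 5 has {A,D,E} — only C is left for (r2,c5).
row 4 has {A,B,D}; column 5 has {A,C,D,E} — only F is left for (r4,c5).
row 5 has {C,D,E}; column 5 has {A,C,D,E,F} — only B is left for (r5,c5).
row 5 has {B,C,D,E}; column 6 has {C,D,E,F} — only A is left for (r5,c6).
row 1 has {D,E,F}; column 6 has {A,C,D,E,F} — only B is left for (r1,c6).
row 2 has {B,C,E,F}; column 4 has {B,D,F} — only A is left for (r2,c4).
row 4 has {A,B,D,F}; column 3 has {B,E} — only C is left for (r4,c3).
row 4 has {A,B,C,D,F}; column 4 has {A,B,D,F} — only E is left for (r4,c4).

A B C E F D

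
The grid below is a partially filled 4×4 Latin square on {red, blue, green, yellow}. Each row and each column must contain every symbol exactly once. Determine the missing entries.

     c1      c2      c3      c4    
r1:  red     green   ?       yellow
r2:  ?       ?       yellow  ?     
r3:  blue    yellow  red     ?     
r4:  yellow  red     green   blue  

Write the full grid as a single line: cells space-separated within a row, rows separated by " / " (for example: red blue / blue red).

Cell (r1,c3): row 1 has {red,green,yellow}; column 3 has {red,green,yellow} → blue.
Cell (r2,c1): row 2 has {yellow}; column 1 has {red,blue,yellow} → green.
Cell (r2,c2): row 2 has {green,yellow}; column 2 has {red,green,yellow} → blue.
Cell (r2,c4): row 2 has {blue,green,yellow}; column 4 has {blue,yellow} → red.
Cell (r3,c4): row 3 has {red,blue,yellow}; column 4 has {red,blue,yellow} → green.

red green blue yellow / green blue yellow red / blue yellow red green / yellow red green blue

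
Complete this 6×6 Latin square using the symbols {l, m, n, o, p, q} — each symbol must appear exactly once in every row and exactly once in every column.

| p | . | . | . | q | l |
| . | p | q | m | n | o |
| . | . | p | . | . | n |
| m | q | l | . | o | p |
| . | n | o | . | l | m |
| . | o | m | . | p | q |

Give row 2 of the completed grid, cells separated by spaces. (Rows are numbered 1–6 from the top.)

l p q m n o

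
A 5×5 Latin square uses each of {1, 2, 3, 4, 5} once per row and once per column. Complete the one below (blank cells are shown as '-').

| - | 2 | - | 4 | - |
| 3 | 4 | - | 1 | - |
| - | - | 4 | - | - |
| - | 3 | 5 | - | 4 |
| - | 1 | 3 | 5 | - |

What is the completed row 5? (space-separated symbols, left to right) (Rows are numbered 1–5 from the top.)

4 1 3 5 2

At row 1, column 3: row 1 has {2,4}; column 3 has {3,4,5}; that leaves 1.
At row 2, column 3: row 2 has {1,3,4}; column 3 has {1,3,4,5}; that leaves 2.
At row 2, column 5: row 2 has {1,2,3,4}; column 5 has {4}; that leaves 5.
At row 3, column 2: row 3 has {4}; column 2 has {1,2,3,4}; that leaves 5.
At row 4, column 4: row 4 has {3,4,5}; column 4 has {1,4,5}; that leaves 2.
At row 5, column 5: row 5 has {1,3,5}; column 5 has {4,5}; that leaves 2.
At row 1, column 1: row 1 has {1,2,4}; column 1 has {3}; that leaves 5.
At row 1, column 5: row 1 has {1,2,4,5}; column 5 has {2,4,5}; that leaves 3.
At row 3, column 4: row 3 has {4,5}; column 4 has {1,2,4,5}; that leaves 3.
At row 3, column 5: row 3 has {3,4,5}; column 5 has {2,3,4,5}; that leaves 1.
At row 4, column 1: row 4 has {2,3,4,5}; column 1 has {3,5}; that leaves 1.
At row 5, column 1: row 5 has {1,2,3,5}; column 1 has {1,3,5}; that leaves 4.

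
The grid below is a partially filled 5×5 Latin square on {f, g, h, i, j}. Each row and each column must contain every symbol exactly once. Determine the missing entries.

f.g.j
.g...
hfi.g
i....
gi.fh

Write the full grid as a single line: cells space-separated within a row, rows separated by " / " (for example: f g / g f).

f h g i j / j g f h i / h f i j g / i j h g f / g i j f h

(r1,c2): row 1 has {f,g,j}; column 2 has {f,g,i}, so it must be h.
(r1,c4): row 1 has {f,g,h,j}; column 4 has {f}, so it must be i.
(r2,c1): row 2 has {g}; column 1 has {f,g,h,i}, so it must be j.
(r2,c4): row 2 has {g,j}; column 4 has {f,i}, so it must be h.
(r3,c4): row 3 has {f,g,h,i}; column 4 has {f,h,i}, so it must be j.
(r4,c2): row 4 has {i}; column 2 has {f,g,h,i}, so it must be j.
(r4,c4): row 4 has {i,j}; column 4 has {f,h,i,j}, so it must be g.
(r4,c5): row 4 has {g,i,j}; column 5 has {g,h,j}, so it must be f.
(r5,c3): row 5 has {f,g,h,i}; column 3 has {g,i}, so it must be j.
(r2,c3): row 2 has {g,h,j}; column 3 has {g,i,j}, so it must be f.
(r2,c5): row 2 has {f,g,h,j}; column 5 has {f,g,h,j}, so it must be i.
(r4,c3): row 4 has {f,g,i,j}; column 3 has {f,g,i,j}, so it must be h.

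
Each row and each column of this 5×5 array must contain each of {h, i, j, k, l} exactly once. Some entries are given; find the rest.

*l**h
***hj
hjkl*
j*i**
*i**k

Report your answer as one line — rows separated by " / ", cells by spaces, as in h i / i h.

(r1,c3) = j
(r2,c2) = k
(r2,c3) = l
(r3,c5) = i
(r4,c2) = h
(r4,c4) = k
(r4,c5) = l
(r5,c1) = l
(r5,c3) = h
(r5,c4) = j
(r1,c4) = i
(r2,c1) = i
(r1,c1) = k

k l j i h / i k l h j / h j k l i / j h i k l / l i h j k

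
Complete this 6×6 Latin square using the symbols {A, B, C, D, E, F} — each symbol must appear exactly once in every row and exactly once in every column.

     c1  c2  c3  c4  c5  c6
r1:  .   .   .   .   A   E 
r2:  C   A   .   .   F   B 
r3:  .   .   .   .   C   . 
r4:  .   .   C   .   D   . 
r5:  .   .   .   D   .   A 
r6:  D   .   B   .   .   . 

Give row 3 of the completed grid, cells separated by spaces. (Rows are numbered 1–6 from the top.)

E B A F C D

(r2,c4) = E
(r4,c6) = F
(r6,c5) = E
(r6,c6) = C
(r2,c3) = D
(r3,c6) = D
(r5,c5) = B
(r6,c2) = F
(r6,c4) = A
(r1,c3) = F
(r4,c4) = B
(r5,c3) = E
(r1,c1) = B
(r1,c4) = C
(r3,c3) = A
(r3,c4) = F
(r4,c2) = E
(r5,c1) = F
(r5,c2) = C
(r1,c2) = D
(r3,c1) = E
(r3,c2) = B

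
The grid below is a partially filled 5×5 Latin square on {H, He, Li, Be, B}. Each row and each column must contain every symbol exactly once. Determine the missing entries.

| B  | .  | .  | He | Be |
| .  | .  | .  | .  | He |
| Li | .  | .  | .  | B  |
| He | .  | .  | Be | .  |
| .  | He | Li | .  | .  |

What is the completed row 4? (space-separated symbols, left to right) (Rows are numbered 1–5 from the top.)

At row 1, column 3: row 1 has {He,Be,B}; column 3 has {Li}; that leaves H.
At row 3, column 4: row 3 has {Li,B}; column 4 has {He,Be}; that leaves H.
At row 4, column 3: row 4 has {He,Be}; column 3 has {H,Li}; that leaves B.
At row 5, column 4: row 5 has {He,Li}; column 4 has {H,He,Be}; that leaves B.
At row 5, column 5: row 5 has {He,Li,B}; column 5 has {He,Be,B}; that leaves H.
At row 1, column 2: row 1 has {H,He,Be,B}; column 2 has {He}; that leaves Li.
At row 2, column 3: row 2 has {He}; column 3 has {H,Li,B}; that leaves Be.
At row 2, column 4: row 2 has {He,Be}; column 4 has {H,He,Be,B}; that leaves Li.
At row 3, column 2: row 3 has {H,Li,B}; column 2 has {He,Li}; that leaves Be.
At row 3, column 3: row 3 has {H,Li,Be,B}; column 3 has {H,Li,Be,B}; that leaves He.
At row 4, column 2: row 4 has {He,Be,B}; column 2 has {He,Li,Be}; that leaves H.
At row 4, column 5: row 4 has {H,He,Be,B}; column 5 has {H,He,Be,B}; that leaves Li.

He H B Be Li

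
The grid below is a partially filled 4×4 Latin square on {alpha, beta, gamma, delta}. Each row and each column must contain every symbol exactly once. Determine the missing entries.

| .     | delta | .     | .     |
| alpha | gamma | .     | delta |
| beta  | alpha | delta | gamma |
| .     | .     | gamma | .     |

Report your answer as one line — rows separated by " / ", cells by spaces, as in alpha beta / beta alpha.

gamma delta alpha beta / alpha gamma beta delta / beta alpha delta gamma / delta beta gamma alpha

(r1,c1) = gamma
(r2,c3) = beta
(r4,c1) = delta
(r4,c2) = beta
(r4,c4) = alpha
(r1,c3) = alpha
(r1,c4) = beta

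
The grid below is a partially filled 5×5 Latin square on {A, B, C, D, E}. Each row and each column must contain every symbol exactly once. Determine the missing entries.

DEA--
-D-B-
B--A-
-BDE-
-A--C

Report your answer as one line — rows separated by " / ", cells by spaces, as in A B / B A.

D E A C B / A D C B E / B C E A D / C B D E A / E A B D C

(r1,c4): row 1 has {A,D,E}; column 4 has {A,B,E}, so it must be C.
(r1,c5): row 1 has {A,C,D,E}; column 5 has {C}, so it must be B.
(r3,c2): row 3 has {A,B}; column 2 has {A,B,D,E}, so it must be C.
(r3,c3): row 3 has {A,B,C}; column 3 has {A,D}, so it must be E.
(r3,c5): row 3 has {A,B,C,E}; column 5 has {B,C}, so it must be D.
(r4,c5): row 4 has {B,D,E}; column 5 has {B,C,D}, so it must be A.
(r5,c1): row 5 has {A,C}; column 1 has {B,D}, so it must be E.
(r5,c3): row 5 has {A,C,E}; column 3 has {A,D,E}, so it must be B.
(r5,c4): row 5 has {A,B,C,E}; column 4 has {A,B,C,E}, so it must be D.
(r2,c3): row 2 has {B,D}; column 3 has {A,B,D,E}, so it must be C.
(r2,c5): row 2 has {B,C,D}; column 5 has {A,B,C,D}, so it must be E.
(r4,c1): row 4 has {A,B,D,E}; column 1 has {B,D,E}, so it must be C.
(r2,c1): row 2 has {B,C,D,E}; column 1 has {B,C,D,E}, so it must be A.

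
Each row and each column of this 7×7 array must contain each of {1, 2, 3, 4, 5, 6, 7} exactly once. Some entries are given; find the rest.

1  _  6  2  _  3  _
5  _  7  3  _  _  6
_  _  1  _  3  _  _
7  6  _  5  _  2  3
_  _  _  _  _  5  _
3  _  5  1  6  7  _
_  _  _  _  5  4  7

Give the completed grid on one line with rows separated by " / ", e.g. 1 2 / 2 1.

1 7 6 2 4 3 5 / 5 4 7 3 2 1 6 / 4 5 1 7 3 6 2 / 7 6 4 5 1 2 3 / 6 3 2 4 7 5 1 / 3 2 5 1 6 7 4 / 2 1 3 6 5 4 7

At row 2, column 6: row 2 has {3,5,6,7}; column 6 has {2,3,4,5,7}; that leaves 1.
At row 3, column 6: row 3 has {1,3}; column 6 has {1,2,3,4,5,7}; that leaves 6.
At row 4, column 3: row 4 has {2,3,5,6,7}; column 3 has {1,5,6,7}; that leaves 4.
At row 4, column 5: row 4 has {2,3,4,5,6,7}; column 5 has {3,5,6}; that leaves 1.
At row 7, column 4: row 7 has {4,5,7}; column 4 has {1,2,3,5}; that leaves 6.
At row 7, column 1: row 7 has {4,5,6,7}; column 1 has {1,3,5,7}; that leaves 2.
At row 7, column 3: row 7 has {2,4,5,6,7}; column 3 has {1,4,5,6,7}; that leaves 3.
At row 3, column 1: row 3 has {1,3,6}; column 1 has {1,2,3,5,7}; that leaves 4.
At row 3, column 4: row 3 has {1,3,4,6}; column 4 has {1,2,3,5,6}; that leaves 7.
At row 5, column 1: row 5 has {5}; column 1 has {1,2,3,4,5,7}; that leaves 6.
At row 5, column 3: row 5 has {5,6}; column 3 has {1,3,4,5,6,7}; that leaves 2.
At row 5, column 4: row 5 has {2,5,6}; column 4 has {1,2,3,5,6,7}; that leaves 4.
At row 5, column 5: row 5 has {2,4,5,6}; column 5 has {1,3,5,6}; that leaves 7.
At row 5, column 7: row 5 has {2,4,5,6,7}; column 7 has {3,6,7}; that leaves 1.
At row 7, column 2: row 7 has {2,3,4,5,6,7}; column 2 has {6}; that leaves 1.
At row 1, column 5: row 1 has {1,2,3,6}; column 5 has {1,3,5,6,7}; that leaves 4.
At row 1, column 7: row 1 has {1,2,3,4,6}; column 7 has {1,3,6,7}; that leaves 5.
At row 2, column 5: row 2 has {1,3,5,6,7}; column 5 has {1,3,4,5,6,7}; that leaves 2.
At row 3, column 7: row 3 has {1,3,4,6,7}; column 7 has {1,3,5,6,7}; that leaves 2.
At row 5, column 2: row 5 has {1,2,4,5,6,7}; column 2 has {1,6}; that leaves 3.
At row 6, column 7: row 6 has {1,3,5,6,7}; column 7 has {1,2,3,5,6,7}; that leaves 4.
At row 1, column 2: row 1 has {1,2,3,4,5,6}; column 2 has {1,3,6}; that leaves 7.
At row 2, column 2: row 2 has {1,2,3,5,6,7}; column 2 has {1,3,6,7}; that leaves 4.
At row 3, column 2: row 3 has {1,2,3,4,6,7}; column 2 has {1,3,4,6,7}; that leaves 5.
At row 6, column 2: row 6 has {1,3,4,5,6,7}; column 2 has {1,3,4,5,6,7}; that leaves 2.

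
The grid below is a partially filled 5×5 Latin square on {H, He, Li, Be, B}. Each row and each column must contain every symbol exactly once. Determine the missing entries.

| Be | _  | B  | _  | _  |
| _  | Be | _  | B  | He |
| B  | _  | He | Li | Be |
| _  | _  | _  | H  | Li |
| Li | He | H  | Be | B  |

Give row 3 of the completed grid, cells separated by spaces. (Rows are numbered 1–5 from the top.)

(r1,c4) = He
(r1,c5) = H
(r2,c1) = H
(r2,c3) = Li
(r3,c2) = H

B H He Li Be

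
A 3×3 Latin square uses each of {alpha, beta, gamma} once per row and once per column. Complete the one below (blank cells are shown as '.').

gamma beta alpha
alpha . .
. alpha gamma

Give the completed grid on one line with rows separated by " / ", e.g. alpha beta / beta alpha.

gamma beta alpha / alpha gamma beta / beta alpha gamma

(r2,c2) = gamma
(r2,c3) = beta
(r3,c1) = beta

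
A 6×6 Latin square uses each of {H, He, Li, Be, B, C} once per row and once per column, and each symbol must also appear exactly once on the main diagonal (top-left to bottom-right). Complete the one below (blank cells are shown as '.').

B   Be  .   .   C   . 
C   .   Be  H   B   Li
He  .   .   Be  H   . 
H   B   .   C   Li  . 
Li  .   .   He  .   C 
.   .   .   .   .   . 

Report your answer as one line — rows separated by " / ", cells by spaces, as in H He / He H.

B Be H Li C He / C He Be H B Li / He C Li Be H B / H B He C Li Be / Li H B He Be C / Be Li C B He H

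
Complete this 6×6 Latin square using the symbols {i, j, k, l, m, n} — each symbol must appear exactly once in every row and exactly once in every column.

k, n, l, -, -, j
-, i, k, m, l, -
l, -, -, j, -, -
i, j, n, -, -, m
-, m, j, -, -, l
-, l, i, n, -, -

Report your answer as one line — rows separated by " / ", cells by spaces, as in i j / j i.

(r1,c4) = i
(r1,c5) = m
(r2,c6) = n
(r3,c2) = k
(r3,c3) = m
(r3,c6) = i
(r4,c5) = k
(r5,c1) = n
(r5,c4) = k
(r5,c5) = i
(r6,c5) = j
(r6,c6) = k
(r2,c1) = j
(r3,c5) = n
(r4,c4) = l
(r6,c1) = m

k n l i m j / j i k m l n / l k m j n i / i j n l k m / n m j k i l / m l i n j k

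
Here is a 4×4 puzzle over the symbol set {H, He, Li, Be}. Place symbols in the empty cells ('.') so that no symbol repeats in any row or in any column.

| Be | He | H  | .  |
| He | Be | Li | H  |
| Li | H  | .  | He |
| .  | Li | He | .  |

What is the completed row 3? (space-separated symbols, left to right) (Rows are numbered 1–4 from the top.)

row 1 has {H,He,Be}; column 4 has {H,He} — only Li is left for (r1,c4).
row 3 has {H,He,Li}; column 3 has {H,He,Li} — only Be is left for (r3,c3).

Li H Be He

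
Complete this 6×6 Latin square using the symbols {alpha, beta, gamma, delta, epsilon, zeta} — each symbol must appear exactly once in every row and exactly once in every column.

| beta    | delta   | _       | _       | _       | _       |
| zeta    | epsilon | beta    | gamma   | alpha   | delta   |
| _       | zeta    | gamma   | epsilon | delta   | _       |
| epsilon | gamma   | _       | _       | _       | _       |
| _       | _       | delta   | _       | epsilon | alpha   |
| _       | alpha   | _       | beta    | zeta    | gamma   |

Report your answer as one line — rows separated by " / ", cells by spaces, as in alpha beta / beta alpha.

beta delta zeta alpha gamma epsilon / zeta epsilon beta gamma alpha delta / alpha zeta gamma epsilon delta beta / epsilon gamma alpha delta beta zeta / gamma beta delta zeta epsilon alpha / delta alpha epsilon beta zeta gamma

(r1,c5) = gamma
(r3,c1) = alpha
(r3,c6) = beta
(r4,c5) = beta
(r4,c6) = zeta
(r5,c1) = gamma
(r5,c2) = beta
(r5,c4) = zeta
(r6,c1) = delta
(r6,c3) = epsilon
(r1,c4) = alpha
(r1,c6) = epsilon
(r4,c3) = alpha
(r4,c4) = delta
(r1,c3) = zeta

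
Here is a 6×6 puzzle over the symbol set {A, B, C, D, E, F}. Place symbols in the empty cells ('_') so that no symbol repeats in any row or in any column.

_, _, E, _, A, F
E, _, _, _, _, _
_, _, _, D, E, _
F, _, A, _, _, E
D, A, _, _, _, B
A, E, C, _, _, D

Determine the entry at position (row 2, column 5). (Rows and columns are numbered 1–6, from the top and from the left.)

F

(r5,c3): row 5 has {A,B,D}; column 3 has {A,C,E}, so it must be F.
(r5,c5): row 5 has {A,B,D,F}; column 5 has {A,E}, so it must be C.
(r3,c3): row 3 has {D,E}; column 3 has {A,C,E,F}, so it must be B.
(r5,c4): row 5 has {A,B,C,D,F}; column 4 has {D}, so it must be E.
(r2,c3): row 2 has {E}; column 3 has {A,B,C,E,F}, so it must be D.
(r3,c1): row 3 has {B,D,E}; column 1 has {A,D,E,F}, so it must be C.
(r3,c2): row 3 has {B,C,D,E}; column 2 has {A,E}, so it must be F.
(r3,c6): row 3 has {B,C,D,E,F}; column 6 has {B,D,E,F}, so it must be A.
(r1,c1): row 1 has {A,E,F}; column 1 has {A,C,D,E,F}, so it must be B.
(r1,c4): row 1 has {A,B,E,F}; column 4 has {D,E}, so it must be C.
(r2,c6): row 2 has {D,E}; column 6 has {A,B,D,E,F}, so it must be C.
(r4,c4): row 4 has {A,E,F}; column 4 has {C,D,E}, so it must be B.
(r4,c5): row 4 has {A,B,E,F}; column 5 has {A,C,E}, so it must be D.
(r6,c4): row 6 has {A,C,D,E}; column 4 has {B,C,D,E}, so it must be F.
(r6,c5): row 6 has {A,C,D,E,F}; column 5 has {A,C,D,E}, so it must be B.
(r1,c2): row 1 has {A,B,C,E,F}; column 2 has {A,E,F}, so it must be D.
(r2,c2): row 2 has {C,D,E}; column 2 has {A,D,E,F}, so it must be B.
(r2,c4): row 2 has {B,C,D,E}; column 4 has {B,C,D,E,F}, so it must be A.
(r2,c5): row 2 has {A,B,C,D,E}; column 5 has {A,B,C,D,E}, so it must be F.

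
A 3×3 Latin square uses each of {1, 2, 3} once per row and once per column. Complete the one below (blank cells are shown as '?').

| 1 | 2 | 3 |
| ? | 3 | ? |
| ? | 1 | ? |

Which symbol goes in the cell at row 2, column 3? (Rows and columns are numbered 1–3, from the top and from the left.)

1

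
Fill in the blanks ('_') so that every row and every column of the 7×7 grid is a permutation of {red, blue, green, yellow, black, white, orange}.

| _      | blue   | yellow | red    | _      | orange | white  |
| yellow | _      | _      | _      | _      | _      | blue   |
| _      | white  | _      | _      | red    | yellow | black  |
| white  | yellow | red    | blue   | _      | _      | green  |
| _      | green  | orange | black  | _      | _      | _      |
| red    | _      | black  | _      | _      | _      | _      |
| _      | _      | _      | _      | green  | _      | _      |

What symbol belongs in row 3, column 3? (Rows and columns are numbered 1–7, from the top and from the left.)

blue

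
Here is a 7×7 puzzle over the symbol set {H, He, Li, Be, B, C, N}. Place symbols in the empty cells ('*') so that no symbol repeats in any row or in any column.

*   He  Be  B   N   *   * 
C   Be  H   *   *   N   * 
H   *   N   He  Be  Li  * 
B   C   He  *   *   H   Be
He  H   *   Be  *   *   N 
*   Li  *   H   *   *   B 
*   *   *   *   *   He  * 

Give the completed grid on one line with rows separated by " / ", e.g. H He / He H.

(r1,c1) = Li
(r1,c6) = C
(r1,c7) = H
(r2,c4) = Li
(r2,c7) = He
(r3,c2) = B
(r3,c7) = C
(r4,c4) = N
(r4,c5) = Li
(r5,c6) = B
(r6,c3) = C
(r6,c5) = He
(r6,c6) = Be
(r7,c2) = N
(r7,c4) = C
(r7,c7) = Li
(r2,c5) = B
(r5,c3) = Li
(r5,c5) = C
(r6,c1) = N
(r7,c1) = Be
(r7,c3) = B
(r7,c5) = H

Li He Be B N C H / C Be H Li B N He / H B N He Be Li C / B C He N Li H Be / He H Li Be C B N / N Li C H He Be B / Be N B C H He Li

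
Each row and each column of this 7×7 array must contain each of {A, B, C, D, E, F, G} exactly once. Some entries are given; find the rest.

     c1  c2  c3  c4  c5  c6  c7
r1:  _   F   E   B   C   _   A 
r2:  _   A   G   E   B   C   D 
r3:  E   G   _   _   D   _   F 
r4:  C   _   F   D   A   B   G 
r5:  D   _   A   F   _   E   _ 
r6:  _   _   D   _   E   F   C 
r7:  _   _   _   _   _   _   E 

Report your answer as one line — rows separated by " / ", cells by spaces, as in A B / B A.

G F E B C D A / F A G E B C D / E G B C D A F / C E F D A B G / D C A F G E B / A B D G E F C / B D C A F G E

row 1 has {A,B,C,E,F}; column 1 has {C,D,E} — only G is left for (r1,c1).
row 1 has {A,B,C,E,F,G}; column 6 has {B,C,E,F} — only D is left for (r1,c6).
row 2 has {A,B,C,D,E,G}; column 1 has {C,D,E,G} — only F is left for (r2,c1).
row 3 has {D,E,F,G}; column 6 has {B,C,D,E,F} — only A is left for (r3,c6).
row 4 has {A,B,C,D,F,G}; column 2 has {A,F,G} — only E is left for (r4,c2).
row 5 has {A,D,E,F}; column 5 has {A,B,C,D,E} — only G is left for (r5,c5).
row 5 has {A,D,E,F,G}; column 7 has {A,C,D,E,F,G} — only B is left for (r5,c7).
row 6 has {C,D,E,F}; column 2 has {A,E,F,G} — only B is left for (r6,c2).
row 7 has {E}; column 5 has {A,B,C,D,E,G} — only F is left for (r7,c5).
row 7 has {E,F}; column 6 has {A,B,C,D,E,F} — only G is left for (r7,c6).
row 3 has {A,D,E,F,G}; column 4 has {B,D,E,F} — only C is left for (r3,c4).
row 5 has {A,B,D,E,F,G}; column 2 has {A,B,E,F,G} — only C is left for (r5,c2).
row 6 has {B,C,D,E,F}; column 1 has {C,D,E,F,G} — only A is left for (r6,c1).
row 6 has {A,B,C,D,E,F}; column 4 has {B,C,D,E,F} — only G is left for (r6,c4).
row 7 has {E,F,G}; column 1 has {A,C,D,E,F,G} — only B is left for (r7,c1).
row 7 has {B,E,F,G}; column 2 has {A,B,C,E,F,G} — only D is left for (r7,c2).
row 7 has {B,D,E,F,G}; column 3 has {A,D,E,F,G} — only C is left for (r7,c3).
row 7 has {B,C,D,E,F,G}; column 4 has {B,C,D,E,F,G} — only A is left for (r7,c4).
row 3 has {A,C,D,E,F,G}; column 3 has {A,C,D,E,F,G} — only B is left for (r3,c3).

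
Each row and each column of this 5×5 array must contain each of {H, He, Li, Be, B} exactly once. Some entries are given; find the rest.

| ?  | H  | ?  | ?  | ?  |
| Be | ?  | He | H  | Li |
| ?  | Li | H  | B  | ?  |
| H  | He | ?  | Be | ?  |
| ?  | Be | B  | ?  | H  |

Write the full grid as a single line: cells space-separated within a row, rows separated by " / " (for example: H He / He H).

B H Be Li He / Be B He H Li / He Li H B Be / H He Li Be B / Li Be B He H

At row 2, column 2: row 2 has {H,He,Li,Be}; column 2 has {H,He,Li,Be}; that leaves B.
At row 3, column 1: row 3 has {H,Li,B}; column 1 has {H,Be}; that leaves He.
At row 3, column 5: row 3 has {H,He,Li,B}; column 5 has {H,Li}; that leaves Be.
At row 4, column 3: row 4 has {H,He,Be}; column 3 has {H,He,B}; that leaves Li.
At row 4, column 5: row 4 has {H,He,Li,Be}; column 5 has {H,Li,Be}; that leaves B.
At row 5, column 1: row 5 has {H,Be,B}; column 1 has {H,He,Be}; that leaves Li.
At row 5, column 4: row 5 has {H,Li,Be,B}; column 4 has {H,Be,B}; that leaves He.
At row 1, column 1: row 1 has {H}; column 1 has {H,He,Li,Be}; that leaves B.
At row 1, column 3: row 1 has {H,B}; column 3 has {H,He,Li,B}; that leaves Be.
At row 1, column 4: row 1 has {H,Be,B}; column 4 has {H,He,Be,B}; that leaves Li.
At row 1, column 5: row 1 has {H,Li,Be,B}; column 5 has {H,Li,Be,B}; that leaves He.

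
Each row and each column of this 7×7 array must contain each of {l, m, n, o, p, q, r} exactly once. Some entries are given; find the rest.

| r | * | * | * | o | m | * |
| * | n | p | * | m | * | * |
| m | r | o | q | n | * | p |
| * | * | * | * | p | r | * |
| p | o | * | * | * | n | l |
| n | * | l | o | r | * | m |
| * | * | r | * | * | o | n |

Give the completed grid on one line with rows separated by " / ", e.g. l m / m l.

(r1,c7) = q
(r3,c6) = l
(r4,c7) = o
(r5,c5) = q
(r7,c5) = l
(r1,c3) = n
(r2,c6) = q
(r2,c7) = r
(r5,c3) = m
(r5,c4) = r
(r6,c6) = p
(r7,c1) = q
(r2,c4) = l
(r4,c1) = l
(r4,c3) = q
(r6,c2) = q
(r1,c4) = p
(r2,c1) = o
(r4,c2) = m
(r4,c4) = n
(r7,c2) = p
(r7,c4) = m
(r1,c2) = l

r l n p o m q / o n p l m q r / m r o q n l p / l m q n p r o / p o m r q n l / n q l o r p m / q p r m l o n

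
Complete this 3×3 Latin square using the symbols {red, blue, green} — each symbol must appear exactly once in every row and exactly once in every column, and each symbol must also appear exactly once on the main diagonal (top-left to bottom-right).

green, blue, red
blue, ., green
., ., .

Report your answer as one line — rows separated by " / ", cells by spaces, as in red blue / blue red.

green blue red / blue red green / red green blue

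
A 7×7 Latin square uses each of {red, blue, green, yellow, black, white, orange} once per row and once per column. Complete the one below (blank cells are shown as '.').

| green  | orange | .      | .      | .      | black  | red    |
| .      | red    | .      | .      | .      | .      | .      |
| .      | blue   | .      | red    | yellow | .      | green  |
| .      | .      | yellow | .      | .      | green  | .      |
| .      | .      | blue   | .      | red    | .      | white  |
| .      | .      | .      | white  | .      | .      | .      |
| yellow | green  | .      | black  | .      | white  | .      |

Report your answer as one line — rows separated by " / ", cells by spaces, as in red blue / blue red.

green orange white yellow blue black red / black red green orange white blue yellow / white blue black red yellow orange green / red white yellow blue black green orange / orange black blue green red yellow white / blue yellow orange white green red black / yellow green red black orange white blue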